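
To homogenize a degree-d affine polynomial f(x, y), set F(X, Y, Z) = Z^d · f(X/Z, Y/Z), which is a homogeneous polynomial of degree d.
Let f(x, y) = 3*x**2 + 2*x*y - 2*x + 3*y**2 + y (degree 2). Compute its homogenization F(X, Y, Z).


F(X, Y, Z) = 3*X**2 + 2*X*Y - 2*X*Z + 3*Y**2 + Y*Z

deg(f) = 2.
Substitute x = X/Z, y = Y/Z into f, then multiply by Z^2.
  monomial 3·x^2·y^0 ↦ 3·X^2·Y^0·Z^0.
  monomial 2·x^1·y^1 ↦ 2·X^1·Y^1·Z^0.
  monomial -2·x^1·y^0 ↦ -2·X^1·Y^0·Z^1.
  monomial 3·x^0·y^2 ↦ 3·X^0·Y^2·Z^0.
  monomial 1·x^0·y^1 ↦ 1·X^0·Y^1·Z^1.
Collecting: F(X, Y, Z) = 3*X**2 + 2*X*Y - 2*X*Z + 3*Y**2 + Y*Z.


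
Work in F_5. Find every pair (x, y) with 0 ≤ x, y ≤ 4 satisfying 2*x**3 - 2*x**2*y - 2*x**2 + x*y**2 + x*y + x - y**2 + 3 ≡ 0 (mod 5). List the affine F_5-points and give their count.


Affine F_5-points: {(1, 4), (2, 2), (2, 4), (3, 2), (3, 3)}; count = 5.

For each of the 25 pairs (x, y) ∈ F_5², evaluate f(x, y) mod 5. Record the zeros.
  x = 0: [0↦3, 1↦2, 2↦4, 3↦4, 4↦2]  zeros at y ∈ ∅
  x = 1: [0↦4, 1↦3, 2↦2, 3↦1, 4↦0]  zeros at y ∈ {4}
  x = 2: [0↦3, 1↦3, 2↦0, 3↦4, 4↦0]  zeros at y ∈ {2, 4}
  x = 3: [0↦2, 1↦4, 2↦0, 3↦0, 4↦4]  zeros at y ∈ {2, 3}
  x = 4: [0↦3, 1↦3, 2↦4, 3↦1, 4↦4]  zeros at y ∈ ∅
Collecting zeros: affine points = {(1, 4), (2, 2), (2, 4), (3, 2), (3, 3)}.
Total count |C(F_5)_aff| = 5.


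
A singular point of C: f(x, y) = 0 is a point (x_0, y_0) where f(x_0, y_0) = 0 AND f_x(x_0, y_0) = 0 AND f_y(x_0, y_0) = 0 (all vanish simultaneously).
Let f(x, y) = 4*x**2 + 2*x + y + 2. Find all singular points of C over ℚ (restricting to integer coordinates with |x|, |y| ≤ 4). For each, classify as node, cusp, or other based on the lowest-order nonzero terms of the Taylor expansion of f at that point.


No singular points in the scanned grid; C is smooth there.

Compute partial derivatives:
  f_x = 8*x + 2.
  f_y = 1.
f_y = 1 is a nonzero constant, so f_y never vanishes: no point (x, y) can satisfy f = f_x = f_y = 0. In particular no (x, y) ∈ {−4, ..., 4}² is singular; the curve is smooth.


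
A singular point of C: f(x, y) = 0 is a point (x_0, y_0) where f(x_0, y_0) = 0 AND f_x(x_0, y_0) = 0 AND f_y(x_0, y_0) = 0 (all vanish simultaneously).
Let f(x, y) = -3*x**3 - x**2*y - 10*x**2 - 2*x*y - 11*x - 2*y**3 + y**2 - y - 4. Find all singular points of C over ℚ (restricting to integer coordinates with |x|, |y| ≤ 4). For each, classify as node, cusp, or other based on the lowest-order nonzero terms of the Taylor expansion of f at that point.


Singular points: {(-1, 0)}; classification: node.

Compute partial derivatives:
  f_x = -9*x**2 - 2*x*y - 20*x - 2*y - 11.
  f_y = -x**2 - 2*x - 6*y**2 + 2*y - 1.
Scan x_0 ∈ {−4, ..., 4}. For each x_0, f_y(x_0, y) is a polynomial in y; find its integer roots y ∈ {−4, ..., 4}, then test f_x and f at those candidates.
  x = -4: f_y(-4, y) = -6*y**2 + 2*y - 9; no integer root y with |y| ≤ 4.
  x = -3: f_y(-3, y) = -6*y**2 + 2*y - 4; no integer root y with |y| ≤ 4.
  x = -2: f_y(-2, y) = -6*y**2 + 2*y - 1; no integer root y with |y| ≤ 4.
  x = -1: f_y(-1, y) = -6*y**2 + 2*y; vanishes at y ∈ {0}. (-1, 0): f_x = 0, f = 0 — SINGULAR.
  x = 0: f_y(0, y) = -6*y**2 + 2*y - 1; no integer root y with |y| ≤ 4.
  x = 1: f_y(1, y) = -6*y**2 + 2*y - 4; no integer root y with |y| ≤ 4.
  x = 2: f_y(2, y) = -6*y**2 + 2*y - 9; no integer root y with |y| ≤ 4.
  x = 3: f_y(3, y) = -6*y**2 + 2*y - 16; no integer root y with |y| ≤ 4.
  x = 4: f_y(4, y) = -6*y**2 + 2*y - 25; no integer root y with |y| ≤ 4.
Only singular point on the grid: (-1, 0).
Classify: substitute x = -1 + u, y = 0 + v and expand: f = -3*u**3 - u**2*v - u**2 - 2*v**3 + v**2.
No constant or linear terms (consistent with a singular point). Quadratic part: -u**2 + v**2. Cubic part: -3*u**3 - u**2*v - 2*v**3.
The quadratic part v**2 - u**2 = (v − u)(v + u) splits into two distinct linear factors, so there are two distinct tangent lines y − 0 = ±(x − -1) — this is a node (ordinary double point).
Classification: node.


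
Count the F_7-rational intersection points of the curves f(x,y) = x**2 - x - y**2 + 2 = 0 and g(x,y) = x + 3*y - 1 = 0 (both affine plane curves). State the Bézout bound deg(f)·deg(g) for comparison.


Common zeros: {(2, 2), (5, 1)}; count = 2; Bézout bound = 2.

deg(f) = 2, deg(g) = 1, so Bézout bound = 2.
Scan x ∈ F_7. For each x, list the y ∈ F_7 with f(x, y) ≡ 0 and those with g(x, y) ≡ 0 (mod 7); the common zeros in that column are the intersection.
  x = 0: f ≡ 0 at y ∈ {3, 4}; g ≡ 0 at y ∈ {5}; common: ∅.
  x = 1: f ≡ 0 at y ∈ {3, 4}; g ≡ 0 at y ∈ {0}; common: ∅.
  x = 2: f ≡ 0 at y ∈ {2, 5}; g ≡ 0 at y ∈ {2}; common: {2}.
  x = 3: f ≡ 0 at y ∈ {1, 6}; g ≡ 0 at y ∈ {4}; common: ∅.
  x = 4: f ≡ 0 at y ∈ {0}; g ≡ 0 at y ∈ {6}; common: ∅.
  x = 5: f ≡ 0 at y ∈ {1, 6}; g ≡ 0 at y ∈ {1}; common: {1}.
  x = 6: f ≡ 0 at y ∈ {2, 5}; g ≡ 0 at y ∈ {3}; common: ∅.
Collecting: common zeros = {(2, 2), (5, 1)}, so the count is 2.
Comparison with the Bézout bound: 2 ≤ 2 = deg(f)·deg(g), as expected for curves with no common component (the bound is attained).


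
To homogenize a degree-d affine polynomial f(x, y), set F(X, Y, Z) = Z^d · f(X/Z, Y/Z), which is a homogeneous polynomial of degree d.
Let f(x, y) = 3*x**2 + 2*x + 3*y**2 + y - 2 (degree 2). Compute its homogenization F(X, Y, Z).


F(X, Y, Z) = 3*X**2 + 2*X*Z + 3*Y**2 + Y*Z - 2*Z**2

deg(f) = 2.
Substitute x = X/Z, y = Y/Z into f, then multiply by Z^2.
  monomial 3·x^2·y^0 ↦ 3·X^2·Y^0·Z^0.
  monomial 2·x^1·y^0 ↦ 2·X^1·Y^0·Z^1.
  monomial 3·x^0·y^2 ↦ 3·X^0·Y^2·Z^0.
  monomial 1·x^0·y^1 ↦ 1·X^0·Y^1·Z^1.
  monomial -2·x^0·y^0 ↦ -2·X^0·Y^0·Z^2.
Collecting: F(X, Y, Z) = 3*X**2 + 2*X*Z + 3*Y**2 + Y*Z - 2*Z**2.


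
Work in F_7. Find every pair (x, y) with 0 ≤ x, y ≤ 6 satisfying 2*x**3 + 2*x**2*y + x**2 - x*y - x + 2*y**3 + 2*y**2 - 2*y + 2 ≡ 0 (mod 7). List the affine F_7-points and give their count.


Affine F_7-points: {(0, 4), (1, 1), (2, 1), (2, 4), (3, 2), (3, 5), (3, 6), (4, 4), (6, 1), (6, 2), (6, 3)}; count = 11.

For each of the 49 pairs (x, y) ∈ F_7², evaluate f(x, y) mod 7. Record the zeros.
  x = 0: [0↦2, 1↦4, 2↦1, 3↦5, 4↦0, 5↦5, 6↦4]  zeros at y ∈ {4}
  x = 1: [0↦4, 1↦0, 2↦5, 3↦3, 4↦6, 5↦5, 6↦5]  zeros at y ∈ {1}
  x = 2: [0↦6, 1↦0, 2↦3, 3↦6, 4↦0, 5↦4, 6↦2]  zeros at y ∈ {1, 4}
  x = 3: [0↦6, 1↦2, 2↦0, 3↦5, 4↦1, 5↦0, 6↦0]  zeros at y ∈ {2, 5, 6}
  x = 4: [0↦2, 1↦4, 2↦1, 3↦5, 4↦0, 5↦5, 6↦4]  zeros at y ∈ {4}
  x = 5: [0↦6, 1↦4, 2↦4, 3↦4, 4↦2, 5↦3, 6↦5]  zeros at y ∈ ∅
  x = 6: [0↦2, 1↦0, 2↦0, 3↦0, 4↦5, 5↦6, 6↦1]  zeros at y ∈ {1, 2, 3}
Collecting zeros: affine points = {(0, 4), (1, 1), (2, 1), (2, 4), (3, 2), (3, 5), (3, 6), (4, 4), (6, 1), (6, 2), (6, 3)}.
Total count |C(F_7)_aff| = 11.


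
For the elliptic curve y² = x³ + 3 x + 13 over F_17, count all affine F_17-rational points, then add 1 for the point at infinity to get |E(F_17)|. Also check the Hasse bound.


Affine points = {(0, 8), (0, 9), (1, 0), (3, 7), (3, 10), (4, 2), (4, 15), (5, 0), (6, 3), (6, 14), (9, 2), (9, 15), (11, 0), (12, 3), (12, 14), (15, 4), (15, 13), (16, 3), (16, 14)}; affine count = 19; |E(F_17)| = 20.

Discriminant check: Δ ∝ 4a³ + 27b² = 4·3³ + 27·13² = 4·27 + 27·169 ≡ 13 (mod 17). Nonzero ⇒ E is nonsingular.
For each x ∈ F_17, compute rhs = x³ + 3·x + 13 mod 17, then count y ∈ F_17 with y² ≡ rhs.
  x = 0: rhs = 13, matching y values: 8, 9 (2 points).
  x = 1: rhs = 0, matching y values: 0 (1 points).
  x = 2: rhs = 10, matching y values: none (0 points).
  x = 3: rhs = 15, matching y values: 7, 10 (2 points).
  x = 4: rhs = 4, matching y values: 2, 15 (2 points).
  x = 5: rhs = 0, matching y values: 0 (1 points).
  x = 6: rhs = 9, matching y values: 3, 14 (2 points).
  x = 7: rhs = 3, matching y values: none (0 points).
  x = 8: rhs = 5, matching y values: none (0 points).
  x = 9: rhs = 4, matching y values: 2, 15 (2 points).
  x = 10: rhs = 6, matching y values: none (0 points).
  x = 11: rhs = 0, matching y values: 0 (1 points).
  x = 12: rhs = 9, matching y values: 3, 14 (2 points).
  x = 13: rhs = 5, matching y values: none (0 points).
  x = 14: rhs = 11, matching y values: none (0 points).
  x = 15: rhs = 16, matching y values: 4, 13 (2 points).
  x = 16: rhs = 9, matching y values: 3, 14 (2 points).
Total affine count: 19.
Full point count |E(F_17)| = 19 + 1 = 20.
Hasse bound: |20 − (17+1)| = |2| = 2 ≤ 2√17 ≈ 8.2462 ✓.


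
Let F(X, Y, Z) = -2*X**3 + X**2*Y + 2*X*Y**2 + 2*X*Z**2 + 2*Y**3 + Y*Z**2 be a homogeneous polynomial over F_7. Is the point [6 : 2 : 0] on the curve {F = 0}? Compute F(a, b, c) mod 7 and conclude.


F(6,2,0) ≡ 5 (mod 7); P is NOT on the curve.

Evaluate F(6, 2, 0) term-by-term (mod 7).
  -2*X**3 ↦ -2·216·1·1 = -432
  X**2*Y ↦ 1·36·2·1 = 72
  2*X*Y**2 ↦ 2·6·4·1 = 48
  2*X*Z**2 ↦ 2·6·1·0 = 0
  2*Y**3 ↦ 2·1·8·1 = 16
  Y*Z**2 ↦ 1·1·2·0 = 0
Sum: F(6, 2, 0) = (-432) + (72) + (48) + (0) + (16) + (0) = -296.
Reducing mod 7: -296 ≡ 5 (mod 7).
Since F(a, b, c) ≡ 5 ≠ 0 (mod 7), P does NOT lie on the curve.


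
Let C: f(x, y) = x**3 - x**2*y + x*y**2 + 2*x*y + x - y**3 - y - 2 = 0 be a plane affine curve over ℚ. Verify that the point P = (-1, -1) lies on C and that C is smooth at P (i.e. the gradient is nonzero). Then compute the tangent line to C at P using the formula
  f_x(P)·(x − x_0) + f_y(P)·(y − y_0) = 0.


Tangent line at P: x - 5*y - 4 = 0.

Step 1: f(-1, -1) = 0, so P lies on C.
Step 2: partial derivatives
  f_x(x, y) = 3*x**2 - 2*x*y + y**2 + 2*y + 1, f_y(x, y) = -x**2 + 2*x*y + 2*x - 3*y**2 - 1.
  f_x(P) = 1, f_y(P) = -5 (gradient nonzero, so P is smooth).
Step 3: tangent line at P: 1·(x − -1) + -5·(y − -1) = 0.
Expanding: x - 5*y - 4 = 0.


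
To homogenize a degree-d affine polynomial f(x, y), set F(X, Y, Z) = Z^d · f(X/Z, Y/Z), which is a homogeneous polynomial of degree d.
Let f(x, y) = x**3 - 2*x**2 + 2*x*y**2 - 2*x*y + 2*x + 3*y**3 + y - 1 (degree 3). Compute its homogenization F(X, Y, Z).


F(X, Y, Z) = X**3 - 2*X**2*Z + 2*X*Y**2 - 2*X*Y*Z + 2*X*Z**2 + 3*Y**3 + Y*Z**2 - Z**3

deg(f) = 3.
Substitute x = X/Z, y = Y/Z into f, then multiply by Z^3.
  monomial 1·x^3·y^0 ↦ 1·X^3·Y^0·Z^0.
  monomial -2·x^2·y^0 ↦ -2·X^2·Y^0·Z^1.
  monomial 2·x^1·y^2 ↦ 2·X^1·Y^2·Z^0.
  monomial -2·x^1·y^1 ↦ -2·X^1·Y^1·Z^1.
  monomial 2·x^1·y^0 ↦ 2·X^1·Y^0·Z^2.
  monomial 3·x^0·y^3 ↦ 3·X^0·Y^3·Z^0.
  monomial 1·x^0·y^1 ↦ 1·X^0·Y^1·Z^2.
  monomial -1·x^0·y^0 ↦ -1·X^0·Y^0·Z^3.
Collecting: F(X, Y, Z) = X**3 - 2*X**2*Z + 2*X*Y**2 - 2*X*Y*Z + 2*X*Z**2 + 3*Y**3 + Y*Z**2 - Z**3.


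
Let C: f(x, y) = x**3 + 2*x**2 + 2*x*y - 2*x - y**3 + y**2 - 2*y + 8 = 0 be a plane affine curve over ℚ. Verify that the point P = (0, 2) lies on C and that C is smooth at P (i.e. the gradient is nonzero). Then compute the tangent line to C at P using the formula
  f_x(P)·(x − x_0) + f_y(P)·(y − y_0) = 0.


Tangent line at P: 2*x - 10*y + 20 = 0.

Step 1: f(0, 2) = 0, so P lies on C.
Step 2: partial derivatives
  f_x(x, y) = 3*x**2 + 4*x + 2*y - 2, f_y(x, y) = 2*x - 3*y**2 + 2*y - 2.
  f_x(P) = 2, f_y(P) = -10 (gradient nonzero, so P is smooth).
Step 3: tangent line at P: 2·(x − 0) + -10·(y − 2) = 0.
Expanding: 2*x - 10*y + 20 = 0.


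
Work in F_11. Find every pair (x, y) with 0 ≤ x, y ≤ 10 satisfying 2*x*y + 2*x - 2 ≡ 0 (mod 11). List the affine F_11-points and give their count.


Affine F_11-points: {(1, 0), (2, 5), (3, 3), (4, 2), (5, 8), (6, 1), (7, 7), (8, 6), (9, 4), (10, 9)}; count = 10.

For each of the 121 pairs (x, y) ∈ F_11², evaluate f(x, y) mod 11. Record the zeros.
  x = 0: [0↦9, 1↦9, 2↦9, 3↦9, 4↦9, 5↦9, 6↦9, 7↦9, 8↦9, 9↦9, 10↦9]  zeros at y ∈ ∅
  x = 1: [0↦0, 1↦2, 2↦4, 3↦6, 4↦8, 5↦10, 6↦1, 7↦3, 8↦5, 9↦7, 10↦9]  zeros at y ∈ {0}
  x = 2: [0↦2, 1↦6, 2↦10, 3↦3, 4↦7, 5↦0, 6↦4, 7↦8, 8↦1, 9↦5, 10↦9]  zeros at y ∈ {5}
  x = 3: [0↦4, 1↦10, 2↦5, 3↦0, 4↦6, 5↦1, 6↦7, 7↦2, 8↦8, 9↦3, 10↦9]  zeros at y ∈ {3}
  x = 4: [0↦6, 1↦3, 2↦0, 3↦8, 4↦5, 5↦2, 6↦10, 7↦7, 8↦4, 9↦1, 10↦9]  zeros at y ∈ {2}
  x = 5: [0↦8, 1↦7, 2↦6, 3↦5, 4↦4, 5↦3, 6↦2, 7↦1, 8↦0, 9↦10, 10↦9]  zeros at y ∈ {8}
  x = 6: [0↦10, 1↦0, 2↦1, 3↦2, 4↦3, 5↦4, 6↦5, 7↦6, 8↦7, 9↦8, 10↦9]  zeros at y ∈ {1}
  x = 7: [0↦1, 1↦4, 2↦7, 3↦10, 4↦2, 5↦5, 6↦8, 7↦0, 8↦3, 9↦6, 10↦9]  zeros at y ∈ {7}
  x = 8: [0↦3, 1↦8, 2↦2, 3↦7, 4↦1, 5↦6, 6↦0, 7↦5, 8↦10, 9↦4, 10↦9]  zeros at y ∈ {6}
  x = 9: [0↦5, 1↦1, 2↦8, 3↦4, 4↦0, 5↦7, 6↦3, 7↦10, 8↦6, 9↦2, 10↦9]  zeros at y ∈ {4}
  x = 10: [0↦7, 1↦5, 2↦3, 3↦1, 4↦10, 5↦8, 6↦6, 7↦4, 8↦2, 9↦0, 10↦9]  zeros at y ∈ {9}
Collecting zeros: affine points = {(1, 0), (2, 5), (3, 3), (4, 2), (5, 8), (6, 1), (7, 7), (8, 6), (9, 4), (10, 9)}.
Total count |C(F_11)_aff| = 10.


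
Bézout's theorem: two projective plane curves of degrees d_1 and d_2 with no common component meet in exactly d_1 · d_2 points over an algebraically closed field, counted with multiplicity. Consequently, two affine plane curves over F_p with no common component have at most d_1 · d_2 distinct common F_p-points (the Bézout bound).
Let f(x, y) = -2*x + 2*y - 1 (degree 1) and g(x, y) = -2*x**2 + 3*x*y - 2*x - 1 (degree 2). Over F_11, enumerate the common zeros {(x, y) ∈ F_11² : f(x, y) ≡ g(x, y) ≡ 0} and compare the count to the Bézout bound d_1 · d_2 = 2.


Common zeros: ∅; count = 0; Bézout bound = 2.

deg(f) = 1, deg(g) = 2, so Bézout bound = 2.
Scan x ∈ F_11. For each x, list the y ∈ F_11 with f(x, y) ≡ 0 and those with g(x, y) ≡ 0 (mod 11); the common zeros in that column are the intersection.
  x = 0: f ≡ 0 at y ∈ {6}; g ≡ 0 at y ∈ ∅; common: ∅.
  x = 1: f ≡ 0 at y ∈ {7}; g ≡ 0 at y ∈ {9}; common: ∅.
  x = 2: f ≡ 0 at y ∈ {8}; g ≡ 0 at y ∈ {4}; common: ∅.
  x = 3: f ≡ 0 at y ∈ {9}; g ≡ 0 at y ∈ {4}; common: ∅.
  x = 4: f ≡ 0 at y ∈ {10}; g ≡ 0 at y ∈ {8}; common: ∅.
  x = 5: f ≡ 0 at y ∈ {0}; g ≡ 0 at y ∈ {7}; common: ∅.
  x = 6: f ≡ 0 at y ∈ {1}; g ≡ 0 at y ∈ {9}; common: ∅.
  x = 7: f ≡ 0 at y ∈ {2}; g ≡ 0 at y ∈ {8}; common: ∅.
  x = 8: f ≡ 0 at y ∈ {3}; g ≡ 0 at y ∈ {1}; common: ∅.
  x = 9: f ≡ 0 at y ∈ {4}; g ≡ 0 at y ∈ {1}; common: ∅.
  x = 10: f ≡ 0 at y ∈ {5}; g ≡ 0 at y ∈ {7}; common: ∅.
Collecting: common zeros = ∅, so the count is 0.
Comparison with the Bézout bound: 0 ≤ 2 = deg(f)·deg(g), as expected for curves with no common component (the affine F_11-count falls short of the bound because intersections may lie at infinity, over extension fields, or carry multiplicity).


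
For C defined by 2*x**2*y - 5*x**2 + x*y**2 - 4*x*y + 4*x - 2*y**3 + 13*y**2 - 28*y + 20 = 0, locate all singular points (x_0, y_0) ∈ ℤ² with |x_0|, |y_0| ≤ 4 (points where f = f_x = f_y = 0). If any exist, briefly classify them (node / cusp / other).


Singular points: {(0, 2)}; classification: node.

Compute partial derivatives:
  f_x = 4*x*y - 10*x + y**2 - 4*y + 4.
  f_y = 2*x**2 + 2*x*y - 4*x - 6*y**2 + 26*y - 28.
Scan x_0 ∈ {−4, ..., 4}. For each x_0, f_y(x_0, y) is a polynomial in y; find its integer roots y ∈ {−4, ..., 4}, then test f_x and f at those candidates.
  x = -4: f_y(-4, y) = -6*y**2 + 18*y + 20; no integer root y with |y| ≤ 4.
  x = -3: f_y(-3, y) = -6*y**2 + 20*y + 2; no integer root y with |y| ≤ 4.
  x = -2: f_y(-2, y) = -6*y**2 + 22*y - 12; vanishes at y ∈ {3}. (-2, 3): f_x = -3 ≠ 0.
  x = -1: f_y(-1, y) = -6*y**2 + 24*y - 22; no integer root y with |y| ≤ 4.
  x = 0: f_y(0, y) = -6*y**2 + 26*y - 28; vanishes at y ∈ {2}. (0, 2): f_x = 0, f = 0 — SINGULAR.
  x = 1: f_y(1, y) = -6*y**2 + 28*y - 30; vanishes at y ∈ {3}. (1, 3): f_x = 3 ≠ 0.
  x = 2: f_y(2, y) = -6*y**2 + 30*y - 28; no integer root y with |y| ≤ 4.
  x = 3: f_y(3, y) = -6*y**2 + 32*y - 22; no integer root y with |y| ≤ 4.
  x = 4: f_y(4, y) = -6*y**2 + 34*y - 12; no integer root y with |y| ≤ 4.
Only singular point on the grid: (0, 2).
Classify: substitute x = 0 + u, y = 2 + v and expand: f = 2*u**2*v - u**2 + u*v**2 - 2*v**3 + v**2.
No constant or linear terms (consistent with a singular point). Quadratic part: -u**2 + v**2. Cubic part: 2*u**2*v + u*v**2 - 2*v**3.
The quadratic part v**2 - u**2 = (v − u)(v + u) splits into two distinct linear factors, so there are two distinct tangent lines y − 2 = ±(x − 0) — this is a node (ordinary double point).
Classification: node.


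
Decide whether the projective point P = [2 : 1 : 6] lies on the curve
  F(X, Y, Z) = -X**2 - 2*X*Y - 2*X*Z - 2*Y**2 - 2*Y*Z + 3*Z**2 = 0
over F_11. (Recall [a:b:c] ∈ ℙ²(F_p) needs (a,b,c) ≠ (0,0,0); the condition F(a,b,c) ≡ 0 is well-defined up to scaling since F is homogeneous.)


F(2,1,6) ≡ 7 (mod 11); P is NOT on the curve.

Evaluate F(2, 1, 6) term-by-term (mod 11).
  -X**2 ↦ -1·4·1·1 = -4
  -2*X*Y ↦ -2·2·1·1 = -4
  -2*X*Z ↦ -2·2·1·6 = -24
  -2*Y**2 ↦ -2·1·1·1 = -2
  -2*Y*Z ↦ -2·1·1·6 = -12
  3*Z**2 ↦ 3·1·1·36 = 108
Sum: F(2, 1, 6) = (-4) + (-4) + (-24) + (-2) + (-12) + (108) = 62.
Reducing mod 11: 62 ≡ 7 (mod 11).
Since F(a, b, c) ≡ 7 ≠ 0 (mod 11), P does NOT lie on the curve.


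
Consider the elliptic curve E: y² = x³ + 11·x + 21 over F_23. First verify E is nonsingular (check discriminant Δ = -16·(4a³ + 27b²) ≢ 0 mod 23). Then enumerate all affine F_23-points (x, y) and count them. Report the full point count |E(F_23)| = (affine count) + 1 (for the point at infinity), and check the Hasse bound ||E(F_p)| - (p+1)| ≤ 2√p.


Affine points = {(3, 9), (3, 14), (6, 2), (6, 21), (7, 2), (7, 21), (8, 0), (10, 2), (10, 21), (11, 1), (11, 22), (12, 8), (12, 15), (18, 5), (18, 18), (22, 3), (22, 20)}; affine count = 17; |E(F_23)| = 18.

Discriminant check: Δ ∝ 4a³ + 27b² = 4·11³ + 27·21² = 4·1331 + 27·441 ≡ 4 (mod 23). Nonzero ⇒ E is nonsingular.
For each x ∈ F_23, compute rhs = x³ + 11·x + 21 mod 23, then count y ∈ F_23 with y² ≡ rhs.
  x = 0: rhs = 21, matching y values: none (0 points).
  x = 1: rhs = 10, matching y values: none (0 points).
  x = 2: rhs = 5, matching y values: none (0 points).
  x = 3: rhs = 12, matching y values: 9, 14 (2 points).
  x = 4: rhs = 14, matching y values: none (0 points).
  x = 5: rhs = 17, matching y values: none (0 points).
  x = 6: rhs = 4, matching y values: 2, 21 (2 points).
  x = 7: rhs = 4, matching y values: 2, 21 (2 points).
  x = 8: rhs = 0, matching y values: 0 (1 points).
  x = 9: rhs = 21, matching y values: none (0 points).
  x = 10: rhs = 4, matching y values: 2, 21 (2 points).
  x = 11: rhs = 1, matching y values: 1, 22 (2 points).
  x = 12: rhs = 18, matching y values: 8, 15 (2 points).
  x = 13: rhs = 15, matching y values: none (0 points).
  x = 14: rhs = 21, matching y values: none (0 points).
  x = 15: rhs = 19, matching y values: none (0 points).
  x = 16: rhs = 15, matching y values: none (0 points).
  x = 17: rhs = 15, matching y values: none (0 points).
  x = 18: rhs = 2, matching y values: 5, 18 (2 points).
  x = 19: rhs = 5, matching y values: none (0 points).
  x = 20: rhs = 7, matching y values: none (0 points).
  x = 21: rhs = 14, matching y values: none (0 points).
  x = 22: rhs = 9, matching y values: 3, 20 (2 points).
Total affine count: 17.
Full point count |E(F_23)| = 17 + 1 = 18.
Hasse bound: |18 − (23+1)| = |-6| = 6 ≤ 2√23 ≈ 9.5917 ✓.


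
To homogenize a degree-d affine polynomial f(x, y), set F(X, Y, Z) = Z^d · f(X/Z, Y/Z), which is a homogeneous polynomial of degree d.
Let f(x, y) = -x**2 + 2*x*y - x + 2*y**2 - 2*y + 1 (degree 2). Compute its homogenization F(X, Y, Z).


F(X, Y, Z) = -X**2 + 2*X*Y - X*Z + 2*Y**2 - 2*Y*Z + Z**2

deg(f) = 2.
Substitute x = X/Z, y = Y/Z into f, then multiply by Z^2.
  monomial -1·x^2·y^0 ↦ -1·X^2·Y^0·Z^0.
  monomial 2·x^1·y^1 ↦ 2·X^1·Y^1·Z^0.
  monomial -1·x^1·y^0 ↦ -1·X^1·Y^0·Z^1.
  monomial 2·x^0·y^2 ↦ 2·X^0·Y^2·Z^0.
  monomial -2·x^0·y^1 ↦ -2·X^0·Y^1·Z^1.
  monomial 1·x^0·y^0 ↦ 1·X^0·Y^0·Z^2.
Collecting: F(X, Y, Z) = -X**2 + 2*X*Y - X*Z + 2*Y**2 - 2*Y*Z + Z**2.


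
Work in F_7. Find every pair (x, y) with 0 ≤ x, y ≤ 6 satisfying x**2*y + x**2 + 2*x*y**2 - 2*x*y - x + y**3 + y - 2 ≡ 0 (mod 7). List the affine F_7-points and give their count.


Affine F_7-points: {(0, 1), (0, 3), (1, 2), (2, 0), (4, 1), (4, 4), (5, 2), (6, 0), (6, 3), (6, 6)}; count = 10.

For each of the 49 pairs (x, y) ∈ F_7², evaluate f(x, y) mod 7. Record the zeros.
  x = 0: [0↦5, 1↦0, 2↦1, 3↦0, 4↦3, 5↦2, 6↦3]  zeros at y ∈ {1, 3}
  x = 1: [0↦5, 1↦1, 2↦0, 3↦1, 4↦3, 5↦5, 6↦6]  zeros at y ∈ {2}
  x = 2: [0↦0, 1↦6, 2↦5, 3↦3, 4↦6, 5↦6, 6↦2]  zeros at y ∈ {0}
  x = 3: [0↦4, 1↦1, 2↦2, 3↦6, 4↦5, 5↦5, 6↦5]  zeros at y ∈ ∅
  x = 4: [0↦3, 1↦0, 2↦5, 3↦3, 4↦0, 5↦2, 6↦1]  zeros at y ∈ {1, 4}
  x = 5: [0↦4, 1↦3, 2↦0, 3↦1, 4↦5, 5↦4, 6↦4]  zeros at y ∈ {2}
  x = 6: [0↦0, 1↦3, 2↦1, 3↦0, 4↦6, 5↦4, 6↦0]  zeros at y ∈ {0, 3, 6}
Collecting zeros: affine points = {(0, 1), (0, 3), (1, 2), (2, 0), (4, 1), (4, 4), (5, 2), (6, 0), (6, 3), (6, 6)}.
Total count |C(F_7)_aff| = 10.


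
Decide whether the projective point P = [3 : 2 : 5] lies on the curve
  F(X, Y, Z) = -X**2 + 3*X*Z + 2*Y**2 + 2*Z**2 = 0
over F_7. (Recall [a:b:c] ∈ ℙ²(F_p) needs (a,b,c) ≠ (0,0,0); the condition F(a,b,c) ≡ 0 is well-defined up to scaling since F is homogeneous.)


F(3,2,5) ≡ 3 (mod 7); P is NOT on the curve.

Evaluate F(3, 2, 5) term-by-term (mod 7).
  -X**2 ↦ -1·9·1·1 = -9
  3*X*Z ↦ 3·3·1·5 = 45
  2*Y**2 ↦ 2·1·4·1 = 8
  2*Z**2 ↦ 2·1·1·25 = 50
Sum: F(3, 2, 5) = (-9) + (45) + (8) + (50) = 94.
Reducing mod 7: 94 ≡ 3 (mod 7).
Since F(a, b, c) ≡ 3 ≠ 0 (mod 7), P does NOT lie on the curve.


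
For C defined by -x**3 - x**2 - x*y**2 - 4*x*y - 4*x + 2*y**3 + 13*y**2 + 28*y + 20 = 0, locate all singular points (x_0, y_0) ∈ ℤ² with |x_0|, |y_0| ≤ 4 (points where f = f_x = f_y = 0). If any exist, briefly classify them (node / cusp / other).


Singular points: {(0, -2)}; classification: node.

Compute partial derivatives:
  f_x = -3*x**2 - 2*x - y**2 - 4*y - 4.
  f_y = -2*x*y - 4*x + 6*y**2 + 26*y + 28.
Scan x_0 ∈ {−4, ..., 4}. For each x_0, f_y(x_0, y) is a polynomial in y; find its integer roots y ∈ {−4, ..., 4}, then test f_x and f at those candidates.
  x = -4: f_y(-4, y) = 6*y**2 + 34*y + 44; vanishes at y ∈ {-2}. (-4, -2): f_x = -40 ≠ 0.
  x = -3: f_y(-3, y) = 6*y**2 + 32*y + 40; vanishes at y ∈ {-2}. (-3, -2): f_x = -21 ≠ 0.
  x = -2: f_y(-2, y) = 6*y**2 + 30*y + 36; vanishes at y ∈ {-3, -2}. (-2, -3): f_x = -9 ≠ 0; (-2, -2): f_x = -8 ≠ 0.
  x = -1: f_y(-1, y) = 6*y**2 + 28*y + 32; vanishes at y ∈ {-2}. (-1, -2): f_x = -1 ≠ 0.
  x = 0: f_y(0, y) = 6*y**2 + 26*y + 28; vanishes at y ∈ {-2}. (0, -2): f_x = 0, f = 0 — SINGULAR.
  x = 1: f_y(1, y) = 6*y**2 + 24*y + 24; vanishes at y ∈ {-2}. (1, -2): f_x = -5 ≠ 0.
  x = 2: f_y(2, y) = 6*y**2 + 22*y + 20; vanishes at y ∈ {-2}. (2, -2): f_x = -16 ≠ 0.
  x = 3: f_y(3, y) = 6*y**2 + 20*y + 16; vanishes at y ∈ {-2}. (3, -2): f_x = -33 ≠ 0.
  x = 4: f_y(4, y) = 6*y**2 + 18*y + 12; vanishes at y ∈ {-2, -1}. (4, -2): f_x = -56 ≠ 0; (4, -1): f_x = -57 ≠ 0.
Only singular point on the grid: (0, -2).
Classify: substitute x = 0 + u, y = -2 + v and expand: f = -u**3 - u**2 - u*v**2 + 2*v**3 + v**2.
No constant or linear terms (consistent with a singular point). Quadratic part: -u**2 + v**2. Cubic part: -u**3 - u*v**2 + 2*v**3.
The quadratic part v**2 - u**2 = (v − u)(v + u) splits into two distinct linear factors, so there are two distinct tangent lines y − -2 = ±(x − 0) — this is a node (ordinary double point).
Classification: node.


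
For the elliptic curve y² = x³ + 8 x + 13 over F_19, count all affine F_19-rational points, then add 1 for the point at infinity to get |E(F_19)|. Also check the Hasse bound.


Affine points = {(3, 8), (3, 11), (5, 8), (5, 11), (6, 7), (6, 12), (8, 0), (9, 4), (9, 15), (11, 8), (11, 11), (14, 0), (16, 0), (18, 2), (18, 17)}; affine count = 15; |E(F_19)| = 16.

Discriminant check: Δ ∝ 4a³ + 27b² = 4·8³ + 27·13² = 4·512 + 27·169 ≡ 18 (mod 19). Nonzero ⇒ E is nonsingular.
For each x ∈ F_19, compute rhs = x³ + 8·x + 13 mod 19, then count y ∈ F_19 with y² ≡ rhs.
  x = 0: rhs = 13, matching y values: none (0 points).
  x = 1: rhs = 3, matching y values: none (0 points).
  x = 2: rhs = 18, matching y values: none (0 points).
  x = 3: rhs = 7, matching y values: 8, 11 (2 points).
  x = 4: rhs = 14, matching y values: none (0 points).
  x = 5: rhs = 7, matching y values: 8, 11 (2 points).
  x = 6: rhs = 11, matching y values: 7, 12 (2 points).
  x = 7: rhs = 13, matching y values: none (0 points).
  x = 8: rhs = 0, matching y values: 0 (1 points).
  x = 9: rhs = 16, matching y values: 4, 15 (2 points).
  x = 10: rhs = 10, matching y values: none (0 points).
  x = 11: rhs = 7, matching y values: 8, 11 (2 points).
  x = 12: rhs = 13, matching y values: none (0 points).
  x = 13: rhs = 15, matching y values: none (0 points).
  x = 14: rhs = 0, matching y values: 0 (1 points).
  x = 15: rhs = 12, matching y values: none (0 points).
  x = 16: rhs = 0, matching y values: 0 (1 points).
  x = 17: rhs = 8, matching y values: none (0 points).
  x = 18: rhs = 4, matching y values: 2, 17 (2 points).
Total affine count: 15.
Full point count |E(F_19)| = 15 + 1 = 16.
Hasse bound: |16 − (19+1)| = |-4| = 4 ≤ 2√19 ≈ 8.7178 ✓.


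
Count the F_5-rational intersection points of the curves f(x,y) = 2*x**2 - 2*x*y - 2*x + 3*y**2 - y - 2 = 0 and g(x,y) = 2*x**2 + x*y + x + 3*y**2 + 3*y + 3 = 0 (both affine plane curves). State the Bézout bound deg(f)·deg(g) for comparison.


Common zeros: ∅; count = 0; Bézout bound = 4.

deg(f) = 2, deg(g) = 2, so Bézout bound = 4.
Scan x ∈ F_5. For each x, list the y ∈ F_5 with f(x, y) ≡ 0 and those with g(x, y) ≡ 0 (mod 5); the common zeros in that column are the intersection.
  x = 0: f ≡ 0 at y ∈ {1}; g ≡ 0 at y ∈ ∅; common: ∅.
  x = 1: f ≡ 0 at y ∈ ∅; g ≡ 0 at y ∈ {3, 4}; common: ∅.
  x = 2: f ≡ 0 at y ∈ {1, 4}; g ≡ 0 at y ∈ {2, 3}; common: ∅.
  x = 3: f ≡ 0 at y ∈ {0, 4}; g ≡ 0 at y ∈ ∅; common: ∅.
  x = 4: f ≡ 0 at y ∈ ∅; g ≡ 0 at y ∈ {2, 4}; common: ∅.
Collecting: common zeros = ∅, so the count is 0.
Comparison with the Bézout bound: 0 ≤ 4 = deg(f)·deg(g), as expected for curves with no common component (the affine F_5-count falls short of the bound because intersections may lie at infinity, over extension fields, or carry multiplicity).


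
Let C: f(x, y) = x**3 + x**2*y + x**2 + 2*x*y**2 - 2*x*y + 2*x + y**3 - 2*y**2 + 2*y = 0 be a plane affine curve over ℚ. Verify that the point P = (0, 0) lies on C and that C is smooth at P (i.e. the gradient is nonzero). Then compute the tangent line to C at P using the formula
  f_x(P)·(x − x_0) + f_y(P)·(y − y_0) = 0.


Tangent line at P: 2*x + 2*y = 0.

Step 1: f(0, 0) = 0, so P lies on C.
Step 2: partial derivatives
  f_x(x, y) = 3*x**2 + 2*x*y + 2*x + 2*y**2 - 2*y + 2, f_y(x, y) = x**2 + 4*x*y - 2*x + 3*y**2 - 4*y + 2.
  f_x(P) = 2, f_y(P) = 2 (gradient nonzero, so P is smooth).
Step 3: tangent line at P: 2·(x − 0) + 2·(y − 0) = 0.
Expanding: 2*x + 2*y = 0.


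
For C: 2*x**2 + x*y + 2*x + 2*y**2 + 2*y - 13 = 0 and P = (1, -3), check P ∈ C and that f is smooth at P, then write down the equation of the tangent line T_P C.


Tangent line at P: 3*x - 9*y - 30 = 0.

Step 1: f(1, -3) = 0, so P lies on C.
Step 2: partial derivatives
  f_x(x, y) = 4*x + y + 2, f_y(x, y) = x + 4*y + 2.
  f_x(P) = 3, f_y(P) = -9 (gradient nonzero, so P is smooth).
Step 3: tangent line at P: 3·(x − 1) + -9·(y − -3) = 0.
Expanding: 3*x - 9*y - 30 = 0.


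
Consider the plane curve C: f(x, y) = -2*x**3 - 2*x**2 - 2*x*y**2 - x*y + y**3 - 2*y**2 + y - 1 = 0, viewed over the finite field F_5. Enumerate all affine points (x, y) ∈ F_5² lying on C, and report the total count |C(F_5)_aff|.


Affine F_5-points: {(0, 4), (1, 0), (1, 4), (2, 0), (2, 3), (3, 4)}; count = 6.

For each of the 25 pairs (x, y) ∈ F_5², evaluate f(x, y) mod 5. Record the zeros.
  x = 0: [0↦4, 1↦4, 2↦1, 3↦1, 4↦0]  zeros at y ∈ {4}
  x = 1: [0↦0, 1↦2, 2↦2, 3↦1, 4↦0]  zeros at y ∈ {0, 4}
  x = 2: [0↦0, 1↦4, 2↦2, 3↦0, 4↦4]  zeros at y ∈ {0, 3}
  x = 3: [0↦2, 1↦3, 2↦4, 3↦1, 4↦0]  zeros at y ∈ {4}
  x = 4: [0↦4, 1↦2, 2↦1, 3↦2, 4↦1]  zeros at y ∈ ∅
Collecting zeros: affine points = {(0, 4), (1, 0), (1, 4), (2, 0), (2, 3), (3, 4)}.
Total count |C(F_5)_aff| = 6.


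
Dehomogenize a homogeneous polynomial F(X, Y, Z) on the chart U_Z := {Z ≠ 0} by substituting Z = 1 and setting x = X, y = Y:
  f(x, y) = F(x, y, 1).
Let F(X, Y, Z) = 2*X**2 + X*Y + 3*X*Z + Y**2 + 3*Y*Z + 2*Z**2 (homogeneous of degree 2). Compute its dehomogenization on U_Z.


f(x, y) = 2*x**2 + x*y + 3*x + y**2 + 3*y + 2

On U_Z we set Z = 1. Each monomial c·X^i·Y^j·Z^k in F becomes c·x^i·y^j·1^k = c·x^i·y^j.
Substituting Z = 1: F(X, Y, 1) = 2*x**2 + x*y + 3*x + y**2 + 3*y + 2.
Note: deg(f) ≤ deg(F) = 2; strict inequality happens when F is divisible by Z (lost terms).


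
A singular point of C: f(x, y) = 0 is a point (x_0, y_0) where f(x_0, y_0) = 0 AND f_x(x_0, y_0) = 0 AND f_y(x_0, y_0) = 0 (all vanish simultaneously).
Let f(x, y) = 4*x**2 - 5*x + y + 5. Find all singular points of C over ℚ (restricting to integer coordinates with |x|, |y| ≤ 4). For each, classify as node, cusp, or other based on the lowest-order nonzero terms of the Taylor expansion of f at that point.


No singular points in the scanned grid; C is smooth there.

Compute partial derivatives:
  f_x = 8*x - 5.
  f_y = 1.
f_y = 1 is a nonzero constant, so f_y never vanishes: no point (x, y) can satisfy f = f_x = f_y = 0. In particular no (x, y) ∈ {−4, ..., 4}² is singular; the curve is smooth.


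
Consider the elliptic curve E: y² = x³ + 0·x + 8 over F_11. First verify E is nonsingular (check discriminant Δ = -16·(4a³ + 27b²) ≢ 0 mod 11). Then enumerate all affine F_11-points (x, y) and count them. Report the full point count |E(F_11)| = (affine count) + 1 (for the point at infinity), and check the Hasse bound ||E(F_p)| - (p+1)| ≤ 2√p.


Affine points = {(1, 3), (1, 8), (2, 4), (2, 7), (5, 1), (5, 10), (6, 2), (6, 9), (8, 5), (8, 6), (9, 0)}; affine count = 11; |E(F_11)| = 12.

Discriminant check: Δ ∝ 4a³ + 27b² = 4·0³ + 27·8² = 4·0 + 27·64 ≡ 1 (mod 11). Nonzero ⇒ E is nonsingular.
For each x ∈ F_11, compute rhs = x³ + 0·x + 8 mod 11, then count y ∈ F_11 with y² ≡ rhs.
  x = 0: rhs = 8, matching y values: none (0 points).
  x = 1: rhs = 9, matching y values: 3, 8 (2 points).
  x = 2: rhs = 5, matching y values: 4, 7 (2 points).
  x = 3: rhs = 2, matching y values: none (0 points).
  x = 4: rhs = 6, matching y values: none (0 points).
  x = 5: rhs = 1, matching y values: 1, 10 (2 points).
  x = 6: rhs = 4, matching y values: 2, 9 (2 points).
  x = 7: rhs = 10, matching y values: none (0 points).
  x = 8: rhs = 3, matching y values: 5, 6 (2 points).
  x = 9: rhs = 0, matching y values: 0 (1 points).
  x = 10: rhs = 7, matching y values: none (0 points).
Total affine count: 11.
Full point count |E(F_11)| = 11 + 1 = 12.
Hasse bound: |12 − (11+1)| = |0| = 0 ≤ 2√11 ≈ 6.6332 ✓.


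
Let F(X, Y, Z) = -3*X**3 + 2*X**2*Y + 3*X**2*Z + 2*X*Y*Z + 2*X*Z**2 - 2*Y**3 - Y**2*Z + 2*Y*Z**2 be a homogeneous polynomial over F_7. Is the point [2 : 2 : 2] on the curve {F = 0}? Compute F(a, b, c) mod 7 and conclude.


F(2,2,2) ≡ 5 (mod 7); P is NOT on the curve.

Evaluate F(2, 2, 2) term-by-term (mod 7).
  -3*X**3 ↦ -3·8·1·1 = -24
  2*X**2*Y ↦ 2·4·2·1 = 16
  3*X**2*Z ↦ 3·4·1·2 = 24
  2*X*Y*Z ↦ 2·2·2·2 = 16
  2*X*Z**2 ↦ 2·2·1·4 = 16
  -2*Y**3 ↦ -2·1·8·1 = -16
  -Y**2*Z ↦ -1·1·4·2 = -8
  2*Y*Z**2 ↦ 2·1·2·4 = 16
Sum: F(2, 2, 2) = (-24) + (16) + (24) + (16) + (16) + (-16) + (-8) + (16) = 40.
Reducing mod 7: 40 ≡ 5 (mod 7).
Since F(a, b, c) ≡ 5 ≠ 0 (mod 7), P does NOT lie on the curve.


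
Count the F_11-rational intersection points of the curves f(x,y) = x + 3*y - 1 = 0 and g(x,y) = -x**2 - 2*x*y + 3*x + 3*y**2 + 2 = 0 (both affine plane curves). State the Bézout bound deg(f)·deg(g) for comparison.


Common zeros: {(3, 3)}; count = 1; Bézout bound = 2.

deg(f) = 1, deg(g) = 2, so Bézout bound = 2.
Scan x ∈ F_11. For each x, list the y ∈ F_11 with f(x, y) ≡ 0 and those with g(x, y) ≡ 0 (mod 11); the common zeros in that column are the intersection.
  x = 0: f ≡ 0 at y ∈ {4}; g ≡ 0 at y ∈ {5, 6}; common: ∅.
  x = 1: f ≡ 0 at y ∈ {0}; g ≡ 0 at y ∈ {4}; common: ∅.
  x = 2: f ≡ 0 at y ∈ {7}; g ≡ 0 at y ∈ {6, 10}; common: ∅.
  x = 3: f ≡ 0 at y ∈ {3}; g ≡ 0 at y ∈ {3, 10}; common: {3}.
  x = 4: f ≡ 0 at y ∈ {10}; g ≡ 0 at y ∈ {5}; common: ∅.
  x = 5: f ≡ 0 at y ∈ {6}; g ≡ 0 at y ∈ {3, 4}; common: ∅.
  x = 6: f ≡ 0 at y ∈ {2}; g ≡ 0 at y ∈ ∅; common: ∅.
  x = 7: f ≡ 0 at y ∈ {9}; g ≡ 0 at y ∈ ∅; common: ∅.
  x = 8: f ≡ 0 at y ∈ {5}; g ≡ 0 at y ∈ ∅; common: ∅.
  x = 9: f ≡ 0 at y ∈ {1}; g ≡ 0 at y ∈ ∅; common: ∅.
  x = 10: f ≡ 0 at y ∈ {8}; g ≡ 0 at y ∈ ∅; common: ∅.
Collecting: common zeros = {(3, 3)}, so the count is 1.
Comparison with the Bézout bound: 1 ≤ 2 = deg(f)·deg(g), as expected for curves with no common component (the affine F_11-count falls short of the bound because intersections may lie at infinity, over extension fields, or carry multiplicity).


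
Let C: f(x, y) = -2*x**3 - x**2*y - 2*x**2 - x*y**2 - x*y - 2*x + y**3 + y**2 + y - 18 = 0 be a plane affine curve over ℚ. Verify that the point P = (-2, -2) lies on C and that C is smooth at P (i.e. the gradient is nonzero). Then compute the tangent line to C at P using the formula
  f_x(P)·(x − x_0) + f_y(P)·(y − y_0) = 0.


Tangent line at P: -28*x - y - 58 = 0.

Step 1: f(-2, -2) = 0, so P lies on C.
Step 2: partial derivatives
  f_x(x, y) = -6*x**2 - 2*x*y - 4*x - y**2 - y - 2, f_y(x, y) = -x**2 - 2*x*y - x + 3*y**2 + 2*y + 1.
  f_x(P) = -28, f_y(P) = -1 (gradient nonzero, so P is smooth).
Step 3: tangent line at P: -28·(x − -2) + -1·(y − -2) = 0.
Expanding: -28*x - y - 58 = 0.


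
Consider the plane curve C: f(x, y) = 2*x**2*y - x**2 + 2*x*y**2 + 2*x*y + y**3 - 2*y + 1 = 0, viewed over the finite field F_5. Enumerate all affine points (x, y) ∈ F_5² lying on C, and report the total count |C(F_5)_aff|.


Affine F_5-points: {(0, 1), (0, 2), (1, 0), (1, 1), (1, 2), (2, 3), (2, 4), (3, 4), (4, 0)}; count = 9.

For each of the 25 pairs (x, y) ∈ F_5², evaluate f(x, y) mod 5. Record the zeros.
  x = 0: [0↦1, 1↦0, 2↦0, 3↦2, 4↦2]  zeros at y ∈ {1, 2}
  x = 1: [0↦0, 1↦0, 2↦0, 3↦1, 4↦4]  zeros at y ∈ {0, 1, 2}
  x = 2: [0↦2, 1↦2, 2↦1, 3↦0, 4↦0]  zeros at y ∈ {3, 4}
  x = 3: [0↦2, 1↦1, 2↦3, 3↦4, 4↦0]  zeros at y ∈ {4}
  x = 4: [0↦0, 1↦2, 2↦1, 3↦3, 4↦4]  zeros at y ∈ {0}
Collecting zeros: affine points = {(0, 1), (0, 2), (1, 0), (1, 1), (1, 2), (2, 3), (2, 4), (3, 4), (4, 0)}.
Total count |C(F_5)_aff| = 9.


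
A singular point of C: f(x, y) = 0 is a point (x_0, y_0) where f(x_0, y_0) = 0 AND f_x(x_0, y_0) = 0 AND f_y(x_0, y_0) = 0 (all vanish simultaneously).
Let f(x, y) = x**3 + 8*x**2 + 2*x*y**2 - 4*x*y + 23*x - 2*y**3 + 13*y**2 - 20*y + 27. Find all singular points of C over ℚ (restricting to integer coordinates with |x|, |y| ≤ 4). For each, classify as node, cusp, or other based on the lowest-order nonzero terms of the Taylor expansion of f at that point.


Singular points: {(-3, 1)}; classification: node.

Compute partial derivatives:
  f_x = 3*x**2 + 16*x + 2*y**2 - 4*y + 23.
  f_y = 4*x*y - 4*x - 6*y**2 + 26*y - 20.
Scan x_0 ∈ {−4, ..., 4}. For each x_0, f_y(x_0, y) is a polynomial in y; find its integer roots y ∈ {−4, ..., 4}, then test f_x and f at those candidates.
  x = -4: f_y(-4, y) = -6*y**2 + 10*y - 4; vanishes at y ∈ {1}. (-4, 1): f_x = 5 ≠ 0.
  x = -3: f_y(-3, y) = -6*y**2 + 14*y - 8; vanishes at y ∈ {1}. (-3, 1): f_x = 0, f = 0 — SINGULAR.
  x = -2: f_y(-2, y) = -6*y**2 + 18*y - 12; vanishes at y ∈ {1, 2}. (-2, 1): f_x = 1 ≠ 0; (-2, 2): f_x = 3 ≠ 0.
  x = -1: f_y(-1, y) = -6*y**2 + 22*y - 16; vanishes at y ∈ {1}. (-1, 1): f_x = 8 ≠ 0.
  x = 0: f_y(0, y) = -6*y**2 + 26*y - 20; vanishes at y ∈ {1}. (0, 1): f_x = 21 ≠ 0.
  x = 1: f_y(1, y) = -6*y**2 + 30*y - 24; vanishes at y ∈ {1, 4}. (1, 1): f_x = 40 ≠ 0; (1, 4): f_x = 58 ≠ 0.
  x = 2: f_y(2, y) = -6*y**2 + 34*y - 28; vanishes at y ∈ {1}. (2, 1): f_x = 65 ≠ 0.
  x = 3: f_y(3, y) = -6*y**2 + 38*y - 32; vanishes at y ∈ {1}. (3, 1): f_x = 96 ≠ 0.
  x = 4: f_y(4, y) = -6*y**2 + 42*y - 36; vanishes at y ∈ {1}. (4, 1): f_x = 133 ≠ 0.
Only singular point on the grid: (-3, 1).
Classify: substitute x = -3 + u, y = 1 + v and expand: f = u**3 - u**2 + 2*u*v**2 - 2*v**3 + v**2.
No constant or linear terms (consistent with a singular point). Quadratic part: -u**2 + v**2. Cubic part: u**3 + 2*u*v**2 - 2*v**3.
The quadratic part v**2 - u**2 = (v − u)(v + u) splits into two distinct linear factors, so there are two distinct tangent lines y − 1 = ±(x − -3) — this is a node (ordinary double point).
Classification: node.


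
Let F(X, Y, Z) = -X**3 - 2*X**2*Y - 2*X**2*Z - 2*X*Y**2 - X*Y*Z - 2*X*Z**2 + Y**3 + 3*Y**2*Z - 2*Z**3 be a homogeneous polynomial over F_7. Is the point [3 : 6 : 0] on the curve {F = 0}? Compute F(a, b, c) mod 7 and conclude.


F(3,6,0) ≡ 5 (mod 7); P is NOT on the curve.

Evaluate F(3, 6, 0) term-by-term (mod 7).
  -X**3 ↦ -1·27·1·1 = -27
  -2*X**2*Y ↦ -2·9·6·1 = -108
  -2*X**2*Z ↦ -2·9·1·0 = 0
  -2*X*Y**2 ↦ -2·3·36·1 = -216
  -X*Y*Z ↦ -1·3·6·0 = 0
  -2*X*Z**2 ↦ -2·3·1·0 = 0
  Y**3 ↦ 1·1·216·1 = 216
  3*Y**2*Z ↦ 3·1·36·0 = 0
  -2*Z**3 ↦ -2·1·1·0 = 0
Sum: F(3, 6, 0) = (-27) + (-108) + (0) + (-216) + (0) + (0) + (216) + (0) + (0) = -135.
Reducing mod 7: -135 ≡ 5 (mod 7).
Since F(a, b, c) ≡ 5 ≠ 0 (mod 7), P does NOT lie on the curve.


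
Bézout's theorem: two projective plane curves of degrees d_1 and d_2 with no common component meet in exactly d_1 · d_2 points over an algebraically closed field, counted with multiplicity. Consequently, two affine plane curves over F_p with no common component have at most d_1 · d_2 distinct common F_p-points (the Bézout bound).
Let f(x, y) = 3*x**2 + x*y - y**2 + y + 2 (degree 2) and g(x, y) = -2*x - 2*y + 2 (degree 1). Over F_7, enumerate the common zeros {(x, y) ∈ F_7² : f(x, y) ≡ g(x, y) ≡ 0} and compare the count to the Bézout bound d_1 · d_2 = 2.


Common zeros: ∅; count = 0; Bézout bound = 2.

deg(f) = 2, deg(g) = 1, so Bézout bound = 2.
Scan x ∈ F_7. For each x, list the y ∈ F_7 with f(x, y) ≡ 0 and those with g(x, y) ≡ 0 (mod 7); the common zeros in that column are the intersection.
  x = 0: f ≡ 0 at y ∈ {2, 6}; g ≡ 0 at y ∈ {1}; common: ∅.
  x = 1: f ≡ 0 at y ∈ ∅; g ≡ 0 at y ∈ {0}; common: ∅.
  x = 2: f ≡ 0 at y ∈ {0, 3}; g ≡ 0 at y ∈ {6}; common: ∅.
  x = 3: f ≡ 0 at y ∈ ∅; g ≡ 0 at y ∈ {5}; common: ∅.
  x = 4: f ≡ 0 at y ∈ {2, 3}; g ≡ 0 at y ∈ {4}; common: ∅.
  x = 5: f ≡ 0 at y ∈ {0, 6}; g ≡ 0 at y ∈ {3}; common: ∅.
  x = 6: f ≡ 0 at y ∈ ∅; g ≡ 0 at y ∈ {2}; common: ∅.
Collecting: common zeros = ∅, so the count is 0.
Comparison with the Bézout bound: 0 ≤ 2 = deg(f)·deg(g), as expected for curves with no common component (the affine F_7-count falls short of the bound because intersections may lie at infinity, over extension fields, or carry multiplicity).
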